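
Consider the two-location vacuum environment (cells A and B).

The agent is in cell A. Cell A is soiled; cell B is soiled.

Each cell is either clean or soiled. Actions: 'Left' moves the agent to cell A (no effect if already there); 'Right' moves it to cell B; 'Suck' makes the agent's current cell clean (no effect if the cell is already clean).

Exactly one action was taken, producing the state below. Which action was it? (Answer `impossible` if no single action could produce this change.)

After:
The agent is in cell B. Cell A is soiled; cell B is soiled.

Right

try  Left: (A; A:soiled, B:soiled)
try Right: (B; A:soiled, B:soiled)  ← match
try  Suck: (A; A:clean, B:soiled)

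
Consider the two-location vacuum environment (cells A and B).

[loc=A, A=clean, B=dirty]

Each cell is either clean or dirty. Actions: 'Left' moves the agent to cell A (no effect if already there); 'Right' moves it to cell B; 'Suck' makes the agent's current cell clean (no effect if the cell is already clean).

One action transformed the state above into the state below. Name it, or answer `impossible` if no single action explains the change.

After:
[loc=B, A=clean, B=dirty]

Right

try  Left: loc=A A=clean B=dirty
try Right: loc=B A=clean B=dirty  ← match
try  Suck: loc=A A=clean B=dirty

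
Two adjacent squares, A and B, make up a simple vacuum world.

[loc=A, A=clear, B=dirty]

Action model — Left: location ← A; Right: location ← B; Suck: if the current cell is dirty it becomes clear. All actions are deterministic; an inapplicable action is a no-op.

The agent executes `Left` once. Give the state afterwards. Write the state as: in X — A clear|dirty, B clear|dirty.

in A — A clear, B dirty

start: in A — A clear, B dirty
[1] after Left: in A — A clear, B dirty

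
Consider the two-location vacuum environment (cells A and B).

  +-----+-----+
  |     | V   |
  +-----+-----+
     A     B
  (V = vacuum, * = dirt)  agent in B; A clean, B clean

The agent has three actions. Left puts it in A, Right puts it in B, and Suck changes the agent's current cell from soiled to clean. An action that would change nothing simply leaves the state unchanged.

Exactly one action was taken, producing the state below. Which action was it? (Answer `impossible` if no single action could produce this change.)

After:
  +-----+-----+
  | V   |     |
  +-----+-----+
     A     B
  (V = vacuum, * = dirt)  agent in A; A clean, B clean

try  Left: in A — A clean, B clean  ← match
try Right: in B — A clean, B clean
try  Suck: in B — A clean, B clean

Left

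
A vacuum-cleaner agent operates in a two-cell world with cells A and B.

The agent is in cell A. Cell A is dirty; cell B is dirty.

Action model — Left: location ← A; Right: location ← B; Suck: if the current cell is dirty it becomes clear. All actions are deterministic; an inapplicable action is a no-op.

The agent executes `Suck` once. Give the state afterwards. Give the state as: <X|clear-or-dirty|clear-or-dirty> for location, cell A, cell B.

<A|clear|dirty>

start: <A|dirty|dirty>
1) do Suck; now <A|clear|dirty>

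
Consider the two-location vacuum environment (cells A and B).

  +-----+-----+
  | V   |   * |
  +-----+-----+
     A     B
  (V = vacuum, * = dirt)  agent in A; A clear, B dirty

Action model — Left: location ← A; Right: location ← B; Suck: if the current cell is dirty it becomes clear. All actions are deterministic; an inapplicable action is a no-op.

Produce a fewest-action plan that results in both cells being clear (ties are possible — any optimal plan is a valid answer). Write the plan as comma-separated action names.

Right, Suck

t=1 Right ⇒ loc=B A=clear B=dirty
t=2 Suck ⇒ loc=B A=clear B=clear
min 2: go B then Suck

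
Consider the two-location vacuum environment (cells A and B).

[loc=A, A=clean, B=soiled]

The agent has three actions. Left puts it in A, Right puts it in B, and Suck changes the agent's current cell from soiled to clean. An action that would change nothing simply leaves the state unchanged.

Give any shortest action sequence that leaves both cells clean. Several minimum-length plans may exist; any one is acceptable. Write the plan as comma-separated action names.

1) do Right; now <B|clean|soiled>
2) do Suck; now <B|clean|clean>
min 2: go B then Suck

Right, Suck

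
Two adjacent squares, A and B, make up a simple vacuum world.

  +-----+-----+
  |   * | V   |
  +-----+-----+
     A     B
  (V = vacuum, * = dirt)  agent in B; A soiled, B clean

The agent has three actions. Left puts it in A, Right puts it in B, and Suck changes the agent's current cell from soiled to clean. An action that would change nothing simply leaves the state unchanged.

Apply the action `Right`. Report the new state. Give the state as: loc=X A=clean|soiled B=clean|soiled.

loc=B A=soiled B=clean

start: loc=B A=soiled B=clean
[1] after Right: loc=B A=soiled B=clean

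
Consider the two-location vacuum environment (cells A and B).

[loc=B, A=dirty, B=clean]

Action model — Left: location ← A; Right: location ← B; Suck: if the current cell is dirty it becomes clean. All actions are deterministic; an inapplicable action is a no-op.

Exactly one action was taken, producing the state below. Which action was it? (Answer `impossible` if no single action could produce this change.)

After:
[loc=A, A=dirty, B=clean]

Left

try  Left: (A; A:dirty, B:clean)  ← match
try Right: (B; A:dirty, B:clean)
try  Suck: (B; A:dirty, B:clean)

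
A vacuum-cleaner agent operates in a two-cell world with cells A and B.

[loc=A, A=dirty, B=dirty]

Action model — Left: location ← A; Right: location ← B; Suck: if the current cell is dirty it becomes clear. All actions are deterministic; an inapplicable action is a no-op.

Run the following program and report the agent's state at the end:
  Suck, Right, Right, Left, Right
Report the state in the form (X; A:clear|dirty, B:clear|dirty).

t=1 Suck ⇒ (A; A:clear, B:dirty)
t=2 Right ⇒ (B; A:clear, B:dirty)
t=3 Right ⇒ (B; A:clear, B:dirty)
t=4 Left ⇒ (A; A:clear, B:dirty)
t=5 Right ⇒ (B; A:clear, B:dirty)

(B; A:clear, B:dirty)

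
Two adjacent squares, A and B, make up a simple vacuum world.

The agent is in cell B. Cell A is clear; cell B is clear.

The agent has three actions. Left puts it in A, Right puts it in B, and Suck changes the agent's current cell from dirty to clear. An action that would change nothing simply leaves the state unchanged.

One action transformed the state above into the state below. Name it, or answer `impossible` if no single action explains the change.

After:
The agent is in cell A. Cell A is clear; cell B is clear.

Left

try  Left: <A|clear|clear>  ← match
try Right: <B|clear|clear>
try  Suck: <B|clear|clear>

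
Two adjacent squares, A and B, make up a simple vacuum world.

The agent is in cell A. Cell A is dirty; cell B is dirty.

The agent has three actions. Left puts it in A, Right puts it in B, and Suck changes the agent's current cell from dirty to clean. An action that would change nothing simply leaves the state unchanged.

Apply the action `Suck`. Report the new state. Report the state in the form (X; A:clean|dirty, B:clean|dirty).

(A; A:clean, B:dirty)

start: (A; A:dirty, B:dirty)
[1] after Suck: (A; A:clean, B:dirty)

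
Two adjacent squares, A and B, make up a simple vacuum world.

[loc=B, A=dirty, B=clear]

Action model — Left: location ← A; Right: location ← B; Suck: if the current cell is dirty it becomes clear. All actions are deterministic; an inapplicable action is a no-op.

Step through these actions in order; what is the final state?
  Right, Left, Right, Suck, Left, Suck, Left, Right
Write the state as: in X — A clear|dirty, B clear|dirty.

t=1 Right ⇒ in B — A dirty, B clear
t=2 Left ⇒ in A — A dirty, B clear
t=3 Right ⇒ in B — A dirty, B clear
t=4 Suck ⇒ in B — A dirty, B clear
t=5 Left ⇒ in A — A dirty, B clear
t=6 Suck ⇒ in A — A clear, B clear
t=7 Left ⇒ in A — A clear, B clear
t=8 Right ⇒ in B — A clear, B clear

in B — A clear, B clear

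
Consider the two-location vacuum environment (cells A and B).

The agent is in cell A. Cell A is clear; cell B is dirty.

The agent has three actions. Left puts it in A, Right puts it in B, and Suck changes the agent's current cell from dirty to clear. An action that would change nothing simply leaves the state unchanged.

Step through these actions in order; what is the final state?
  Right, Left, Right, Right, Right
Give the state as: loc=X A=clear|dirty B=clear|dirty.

loc=B A=clear B=dirty

t=1 Right ⇒ loc=B A=clear B=dirty
t=2 Left ⇒ loc=A A=clear B=dirty
t=3 Right ⇒ loc=B A=clear B=dirty
t=4 Right ⇒ loc=B A=clear B=dirty
t=5 Right ⇒ loc=B A=clear B=dirty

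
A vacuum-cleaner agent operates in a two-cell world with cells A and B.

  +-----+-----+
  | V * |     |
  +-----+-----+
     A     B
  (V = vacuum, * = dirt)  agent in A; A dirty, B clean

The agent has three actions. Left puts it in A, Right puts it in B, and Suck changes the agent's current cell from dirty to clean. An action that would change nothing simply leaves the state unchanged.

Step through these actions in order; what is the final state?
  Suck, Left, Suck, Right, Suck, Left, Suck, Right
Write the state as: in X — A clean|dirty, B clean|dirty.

1) do Suck; now in A — A clean, B clean
2) do Left; now in A — A clean, B clean
3) do Suck; now in A — A clean, B clean
4) do Right; now in B — A clean, B clean
5) do Suck; now in B — A clean, B clean
6) do Left; now in A — A clean, B clean
7) do Suck; now in A — A clean, B clean
8) do Right; now in B — A clean, B clean

in B — A clean, B clean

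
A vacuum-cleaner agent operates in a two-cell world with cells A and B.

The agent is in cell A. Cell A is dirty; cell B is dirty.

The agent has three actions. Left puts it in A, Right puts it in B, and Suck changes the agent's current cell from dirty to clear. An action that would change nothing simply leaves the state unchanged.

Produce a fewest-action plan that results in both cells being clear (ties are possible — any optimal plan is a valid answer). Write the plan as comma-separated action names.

Suck, Right, Suck

[1] after Suck: in A — A clear, B dirty
[2] after Right: in B — A clear, B dirty
[3] after Suck: in B — A clear, B clear
min 3: Suck A + move + Suck B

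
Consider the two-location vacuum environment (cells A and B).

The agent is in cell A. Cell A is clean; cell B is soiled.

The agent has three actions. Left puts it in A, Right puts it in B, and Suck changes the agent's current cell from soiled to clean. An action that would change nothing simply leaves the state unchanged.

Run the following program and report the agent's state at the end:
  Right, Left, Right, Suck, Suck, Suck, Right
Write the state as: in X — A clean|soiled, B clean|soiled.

Right (#1): in B — A clean, B soiled
Left (#2): in A — A clean, B soiled
Right (#3): in B — A clean, B soiled
Suck (#4): in B — A clean, B clean
Suck (#5): in B — A clean, B clean
Suck (#6): in B — A clean, B clean
Right (#7): in B — A clean, B clean

in B — A clean, B clean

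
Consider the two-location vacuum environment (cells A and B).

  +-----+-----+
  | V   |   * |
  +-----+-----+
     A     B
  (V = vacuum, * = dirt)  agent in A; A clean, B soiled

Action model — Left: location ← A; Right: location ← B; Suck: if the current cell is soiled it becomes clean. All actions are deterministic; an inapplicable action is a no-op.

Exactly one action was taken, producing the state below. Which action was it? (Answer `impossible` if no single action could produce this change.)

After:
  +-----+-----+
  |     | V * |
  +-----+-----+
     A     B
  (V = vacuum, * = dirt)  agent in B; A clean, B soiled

try  Left: (A; A:clean, B:soiled)
try Right: (B; A:clean, B:soiled)  ← match
try  Suck: (A; A:clean, B:soiled)

Right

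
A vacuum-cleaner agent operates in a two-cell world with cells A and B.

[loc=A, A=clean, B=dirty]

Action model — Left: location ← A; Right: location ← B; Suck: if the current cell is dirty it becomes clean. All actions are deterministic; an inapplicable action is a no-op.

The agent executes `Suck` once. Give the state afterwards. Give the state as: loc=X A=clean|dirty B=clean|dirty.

loc=A A=clean B=dirty

start: loc=A A=clean B=dirty
1. Suck → loc=A A=clean B=dirty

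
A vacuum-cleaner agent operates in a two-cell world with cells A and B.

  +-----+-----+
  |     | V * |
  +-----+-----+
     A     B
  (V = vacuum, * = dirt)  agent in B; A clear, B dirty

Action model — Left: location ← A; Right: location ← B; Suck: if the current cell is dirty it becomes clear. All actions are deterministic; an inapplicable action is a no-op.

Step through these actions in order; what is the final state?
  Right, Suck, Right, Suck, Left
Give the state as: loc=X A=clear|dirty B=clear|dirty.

loc=A A=clear B=clear

Right (#1): loc=B A=clear B=dirty
Suck (#2): loc=B A=clear B=clear
Right (#3): loc=B A=clear B=clear
Suck (#4): loc=B A=clear B=clear
Left (#5): loc=A A=clear B=clear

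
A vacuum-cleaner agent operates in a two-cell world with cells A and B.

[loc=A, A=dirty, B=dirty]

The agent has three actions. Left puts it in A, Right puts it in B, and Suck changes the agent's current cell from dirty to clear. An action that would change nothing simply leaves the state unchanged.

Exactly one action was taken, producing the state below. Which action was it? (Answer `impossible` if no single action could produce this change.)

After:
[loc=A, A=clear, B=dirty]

try  Left: (A; A:dirty, B:dirty)
try Right: (B; A:dirty, B:dirty)
try  Suck: (A; A:clear, B:dirty)  ← match

Suck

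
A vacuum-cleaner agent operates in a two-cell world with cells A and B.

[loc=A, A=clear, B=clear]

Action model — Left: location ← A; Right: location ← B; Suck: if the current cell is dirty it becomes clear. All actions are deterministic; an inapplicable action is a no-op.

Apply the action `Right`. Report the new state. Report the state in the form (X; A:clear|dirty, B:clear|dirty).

start: (A; A:clear, B:clear)
step 1/1 (Right): (B; A:clear, B:clear)

(B; A:clear, B:clear)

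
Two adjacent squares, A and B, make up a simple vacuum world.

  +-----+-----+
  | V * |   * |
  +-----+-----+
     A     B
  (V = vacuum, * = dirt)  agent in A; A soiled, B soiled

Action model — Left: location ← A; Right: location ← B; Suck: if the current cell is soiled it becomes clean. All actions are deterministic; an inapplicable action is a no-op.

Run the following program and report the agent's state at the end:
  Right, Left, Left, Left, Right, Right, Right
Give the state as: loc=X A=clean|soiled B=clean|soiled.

loc=B A=soiled B=soiled

Right (#1): loc=B A=soiled B=soiled
Left (#2): loc=A A=soiled B=soiled
Left (#3): loc=A A=soiled B=soiled
Left (#4): loc=A A=soiled B=soiled
Right (#5): loc=B A=soiled B=soiled
Right (#6): loc=B A=soiled B=soiled
Right (#7): loc=B A=soiled B=soiled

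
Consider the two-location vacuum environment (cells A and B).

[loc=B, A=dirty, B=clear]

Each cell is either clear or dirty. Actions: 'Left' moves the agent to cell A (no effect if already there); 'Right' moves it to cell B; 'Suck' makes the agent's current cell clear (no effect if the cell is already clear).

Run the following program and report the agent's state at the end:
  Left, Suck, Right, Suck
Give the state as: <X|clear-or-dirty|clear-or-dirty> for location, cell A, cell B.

1. Left → <A|dirty|clear>
2. Suck → <A|clear|clear>
3. Right → <B|clear|clear>
4. Suck → <B|clear|clear>

<B|clear|clear>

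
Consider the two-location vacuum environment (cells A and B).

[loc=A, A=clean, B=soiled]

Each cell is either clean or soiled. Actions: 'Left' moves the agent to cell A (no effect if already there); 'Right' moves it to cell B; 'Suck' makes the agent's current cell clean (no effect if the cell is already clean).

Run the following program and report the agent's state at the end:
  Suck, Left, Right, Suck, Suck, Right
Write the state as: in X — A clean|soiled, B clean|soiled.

1) do Suck; now in A — A clean, B soiled
2) do Left; now in A — A clean, B soiled
3) do Right; now in B — A clean, B soiled
4) do Suck; now in B — A clean, B clean
5) do Suck; now in B — A clean, B clean
6) do Right; now in B — A clean, B clean

in B — A clean, B clean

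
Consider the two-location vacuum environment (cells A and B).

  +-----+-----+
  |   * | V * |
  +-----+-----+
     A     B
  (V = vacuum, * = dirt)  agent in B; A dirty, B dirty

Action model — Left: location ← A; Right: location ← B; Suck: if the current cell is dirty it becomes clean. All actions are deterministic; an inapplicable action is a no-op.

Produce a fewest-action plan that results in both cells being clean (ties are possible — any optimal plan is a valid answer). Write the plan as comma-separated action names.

Suck, Left, Suck

Suck (#1): <B|dirty|clean>
Left (#2): <A|dirty|clean>
Suck (#3): <A|clean|clean>
min 3: Suck B + move + Suck A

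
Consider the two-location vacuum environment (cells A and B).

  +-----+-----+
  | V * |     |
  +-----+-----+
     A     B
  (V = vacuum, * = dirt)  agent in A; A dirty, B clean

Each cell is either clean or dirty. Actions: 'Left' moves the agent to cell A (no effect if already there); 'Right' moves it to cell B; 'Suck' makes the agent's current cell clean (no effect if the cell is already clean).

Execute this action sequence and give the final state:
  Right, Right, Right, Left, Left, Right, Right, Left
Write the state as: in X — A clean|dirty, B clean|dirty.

in A — A dirty, B clean

step 1/8 (Right): in B — A dirty, B clean
step 2/8 (Right): in B — A dirty, B clean
step 3/8 (Right): in B — A dirty, B clean
step 4/8 (Left): in A — A dirty, B clean
step 5/8 (Left): in A — A dirty, B clean
step 6/8 (Right): in B — A dirty, B clean
step 7/8 (Right): in B — A dirty, B clean
step 8/8 (Left): in A — A dirty, B clean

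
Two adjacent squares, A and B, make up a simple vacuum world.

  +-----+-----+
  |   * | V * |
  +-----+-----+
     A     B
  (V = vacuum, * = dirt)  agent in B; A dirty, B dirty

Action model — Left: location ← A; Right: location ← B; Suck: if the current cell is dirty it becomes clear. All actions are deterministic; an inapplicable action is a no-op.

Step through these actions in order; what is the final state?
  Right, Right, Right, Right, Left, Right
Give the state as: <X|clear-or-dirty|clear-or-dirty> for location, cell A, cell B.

<B|dirty|dirty>

t=1 Right ⇒ <B|dirty|dirty>
t=2 Right ⇒ <B|dirty|dirty>
t=3 Right ⇒ <B|dirty|dirty>
t=4 Right ⇒ <B|dirty|dirty>
t=5 Left ⇒ <A|dirty|dirty>
t=6 Right ⇒ <B|dirty|dirty>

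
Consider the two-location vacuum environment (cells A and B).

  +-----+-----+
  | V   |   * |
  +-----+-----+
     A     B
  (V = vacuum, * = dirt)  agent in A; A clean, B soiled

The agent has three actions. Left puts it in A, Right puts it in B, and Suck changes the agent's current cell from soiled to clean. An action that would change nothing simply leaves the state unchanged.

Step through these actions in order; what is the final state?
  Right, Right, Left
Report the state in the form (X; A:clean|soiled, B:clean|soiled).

1) do Right; now (B; A:clean, B:soiled)
2) do Right; now (B; A:clean, B:soiled)
3) do Left; now (A; A:clean, B:soiled)

(A; A:clean, B:soiled)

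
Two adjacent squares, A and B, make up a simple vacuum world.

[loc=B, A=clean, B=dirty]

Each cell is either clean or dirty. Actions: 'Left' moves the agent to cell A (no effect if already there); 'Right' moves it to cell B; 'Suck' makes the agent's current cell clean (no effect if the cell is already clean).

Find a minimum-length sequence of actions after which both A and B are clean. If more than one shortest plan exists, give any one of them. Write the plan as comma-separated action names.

t=1 Suck ⇒ <B|clean|clean>
min 1: B is dirty, one Suck

Suck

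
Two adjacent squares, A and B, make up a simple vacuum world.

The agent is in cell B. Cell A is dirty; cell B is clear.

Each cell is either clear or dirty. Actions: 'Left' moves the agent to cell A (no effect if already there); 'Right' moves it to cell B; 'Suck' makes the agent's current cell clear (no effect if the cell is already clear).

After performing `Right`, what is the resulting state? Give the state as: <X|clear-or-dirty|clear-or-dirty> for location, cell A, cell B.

<B|dirty|clear>

start: <B|dirty|clear>
[1] after Right: <B|dirty|clear>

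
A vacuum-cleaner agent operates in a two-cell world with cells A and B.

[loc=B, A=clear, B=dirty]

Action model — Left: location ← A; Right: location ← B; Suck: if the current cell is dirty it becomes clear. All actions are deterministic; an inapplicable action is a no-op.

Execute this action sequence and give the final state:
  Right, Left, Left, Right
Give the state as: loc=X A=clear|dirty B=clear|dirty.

loc=B A=clear B=dirty

Right (#1): loc=B A=clear B=dirty
Left (#2): loc=A A=clear B=dirty
Left (#3): loc=A A=clear B=dirty
Right (#4): loc=B A=clear B=dirty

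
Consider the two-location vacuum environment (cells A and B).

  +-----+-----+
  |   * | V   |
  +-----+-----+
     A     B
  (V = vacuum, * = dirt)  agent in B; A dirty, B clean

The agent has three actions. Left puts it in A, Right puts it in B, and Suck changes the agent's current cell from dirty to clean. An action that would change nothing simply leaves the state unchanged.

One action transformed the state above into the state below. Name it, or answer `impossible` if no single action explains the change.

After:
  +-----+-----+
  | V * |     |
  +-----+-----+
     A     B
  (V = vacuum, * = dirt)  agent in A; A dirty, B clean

try  Left: loc=A A=dirty B=clean  ← match
try Right: loc=B A=dirty B=clean
try  Suck: loc=B A=dirty B=clean

Left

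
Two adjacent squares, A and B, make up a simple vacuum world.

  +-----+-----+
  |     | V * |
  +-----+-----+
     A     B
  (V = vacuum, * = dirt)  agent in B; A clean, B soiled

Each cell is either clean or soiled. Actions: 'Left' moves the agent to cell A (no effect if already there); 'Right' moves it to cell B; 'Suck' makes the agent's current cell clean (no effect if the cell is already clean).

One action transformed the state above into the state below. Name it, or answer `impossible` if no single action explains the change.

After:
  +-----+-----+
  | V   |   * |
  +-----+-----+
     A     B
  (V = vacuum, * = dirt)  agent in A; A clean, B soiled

Left

try  Left: in A — A clean, B soiled  ← match
try Right: in B — A clean, B soiled
try  Suck: in B — A clean, B clean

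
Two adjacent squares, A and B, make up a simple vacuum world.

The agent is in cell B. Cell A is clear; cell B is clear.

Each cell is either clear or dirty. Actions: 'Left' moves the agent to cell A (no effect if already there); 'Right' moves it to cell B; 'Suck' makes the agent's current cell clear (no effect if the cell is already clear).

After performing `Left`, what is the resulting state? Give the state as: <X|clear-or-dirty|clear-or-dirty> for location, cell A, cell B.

<A|clear|clear>

start: <B|clear|clear>
step 1/1 (Left): <A|clear|clear>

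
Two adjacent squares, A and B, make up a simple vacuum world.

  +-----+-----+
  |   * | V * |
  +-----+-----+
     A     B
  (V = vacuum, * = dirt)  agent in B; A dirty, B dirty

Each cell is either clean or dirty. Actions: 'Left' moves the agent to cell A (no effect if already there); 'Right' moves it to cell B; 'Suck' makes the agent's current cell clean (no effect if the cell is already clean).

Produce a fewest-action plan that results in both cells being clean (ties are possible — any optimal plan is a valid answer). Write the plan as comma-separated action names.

Suck, Left, Suck

Suck (#1): (B; A:dirty, B:clean)
Left (#2): (A; A:dirty, B:clean)
Suck (#3): (A; A:clean, B:clean)
min 3: Suck B + move + Suck A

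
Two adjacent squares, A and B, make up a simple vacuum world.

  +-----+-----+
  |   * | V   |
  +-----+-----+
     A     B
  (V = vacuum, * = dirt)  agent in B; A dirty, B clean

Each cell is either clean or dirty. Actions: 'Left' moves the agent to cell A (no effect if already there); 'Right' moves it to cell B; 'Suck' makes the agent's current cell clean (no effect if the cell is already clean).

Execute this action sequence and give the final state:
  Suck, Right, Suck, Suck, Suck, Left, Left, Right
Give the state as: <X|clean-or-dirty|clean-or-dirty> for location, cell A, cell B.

<B|dirty|clean>

1. Suck → <B|dirty|clean>
2. Right → <B|dirty|clean>
3. Suck → <B|dirty|clean>
4. Suck → <B|dirty|clean>
5. Suck → <B|dirty|clean>
6. Left → <A|dirty|clean>
7. Left → <A|dirty|clean>
8. Right → <B|dirty|clean>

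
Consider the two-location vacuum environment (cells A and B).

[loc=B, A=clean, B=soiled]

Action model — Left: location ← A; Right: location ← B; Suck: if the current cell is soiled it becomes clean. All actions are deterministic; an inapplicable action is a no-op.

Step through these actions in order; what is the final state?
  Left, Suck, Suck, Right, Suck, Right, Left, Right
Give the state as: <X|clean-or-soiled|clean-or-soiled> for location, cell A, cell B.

1) do Left; now <A|clean|soiled>
2) do Suck; now <A|clean|soiled>
3) do Suck; now <A|clean|soiled>
4) do Right; now <B|clean|soiled>
5) do Suck; now <B|clean|clean>
6) do Right; now <B|clean|clean>
7) do Left; now <A|clean|clean>
8) do Right; now <B|clean|clean>

<B|clean|clean>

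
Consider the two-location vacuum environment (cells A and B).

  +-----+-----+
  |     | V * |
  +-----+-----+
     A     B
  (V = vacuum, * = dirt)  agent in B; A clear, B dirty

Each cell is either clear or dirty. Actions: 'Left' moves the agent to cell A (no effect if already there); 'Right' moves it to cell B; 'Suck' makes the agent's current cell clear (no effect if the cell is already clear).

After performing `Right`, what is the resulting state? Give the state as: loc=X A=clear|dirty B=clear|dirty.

start: loc=B A=clear B=dirty
Right (#1): loc=B A=clear B=dirty

loc=B A=clear B=dirty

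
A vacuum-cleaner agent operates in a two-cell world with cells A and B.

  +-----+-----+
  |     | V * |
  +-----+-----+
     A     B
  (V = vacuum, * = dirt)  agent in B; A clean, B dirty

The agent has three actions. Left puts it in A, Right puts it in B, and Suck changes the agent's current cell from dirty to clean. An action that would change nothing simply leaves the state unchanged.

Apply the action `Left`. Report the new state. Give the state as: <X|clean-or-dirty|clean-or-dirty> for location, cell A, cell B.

start: <B|clean|dirty>
t=1 Left ⇒ <A|clean|dirty>

<A|clean|dirty>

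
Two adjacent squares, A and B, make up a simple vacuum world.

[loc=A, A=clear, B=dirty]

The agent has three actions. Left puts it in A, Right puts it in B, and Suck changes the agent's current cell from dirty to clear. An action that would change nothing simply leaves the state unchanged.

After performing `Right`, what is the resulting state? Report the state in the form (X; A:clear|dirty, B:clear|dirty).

(B; A:clear, B:dirty)

start: (A; A:clear, B:dirty)
[1] after Right: (B; A:clear, B:dirty)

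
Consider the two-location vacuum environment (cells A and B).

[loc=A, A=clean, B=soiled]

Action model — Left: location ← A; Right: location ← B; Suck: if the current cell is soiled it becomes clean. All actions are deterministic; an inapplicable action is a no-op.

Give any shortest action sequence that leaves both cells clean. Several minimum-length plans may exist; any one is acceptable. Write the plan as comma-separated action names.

t=1 Right ⇒ <B|clean|soiled>
t=2 Suck ⇒ <B|clean|clean>
min 2: go B then Suck

Right, Suck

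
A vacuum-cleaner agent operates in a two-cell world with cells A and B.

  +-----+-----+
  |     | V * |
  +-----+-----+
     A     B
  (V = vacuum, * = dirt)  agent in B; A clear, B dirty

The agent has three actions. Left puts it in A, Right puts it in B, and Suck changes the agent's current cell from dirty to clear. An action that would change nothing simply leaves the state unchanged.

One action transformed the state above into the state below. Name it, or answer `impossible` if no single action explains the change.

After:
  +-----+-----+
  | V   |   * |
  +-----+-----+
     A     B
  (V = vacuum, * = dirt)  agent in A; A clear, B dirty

try  Left: in A — A clear, B dirty  ← match
try Right: in B — A clear, B dirty
try  Suck: in B — A clear, B clear

Left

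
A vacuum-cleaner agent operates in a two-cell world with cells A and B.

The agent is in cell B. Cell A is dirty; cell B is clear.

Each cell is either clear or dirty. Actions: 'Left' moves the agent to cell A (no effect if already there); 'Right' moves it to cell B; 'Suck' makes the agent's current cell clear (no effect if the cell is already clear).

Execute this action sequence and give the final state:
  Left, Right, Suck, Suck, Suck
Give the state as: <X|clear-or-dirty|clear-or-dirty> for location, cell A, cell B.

<B|dirty|clear>

[1] after Left: <A|dirty|clear>
[2] after Right: <B|dirty|clear>
[3] after Suck: <B|dirty|clear>
[4] after Suck: <B|dirty|clear>
[5] after Suck: <B|dirty|clear>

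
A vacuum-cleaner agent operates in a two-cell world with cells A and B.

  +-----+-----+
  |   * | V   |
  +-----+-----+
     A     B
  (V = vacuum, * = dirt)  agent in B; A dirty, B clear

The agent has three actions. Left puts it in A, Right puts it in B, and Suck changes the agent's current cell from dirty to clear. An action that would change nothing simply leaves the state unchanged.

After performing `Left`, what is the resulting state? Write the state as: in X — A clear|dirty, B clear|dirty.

in A — A dirty, B clear

start: in B — A dirty, B clear
1) do Left; now in A — A dirty, B clear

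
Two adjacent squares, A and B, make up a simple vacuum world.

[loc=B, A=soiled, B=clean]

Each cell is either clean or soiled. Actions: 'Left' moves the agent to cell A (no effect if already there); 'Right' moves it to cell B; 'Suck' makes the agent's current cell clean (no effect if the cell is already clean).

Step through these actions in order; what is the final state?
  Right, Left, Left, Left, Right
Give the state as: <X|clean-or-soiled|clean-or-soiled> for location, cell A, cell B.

1. Right → <B|soiled|clean>
2. Left → <A|soiled|clean>
3. Left → <A|soiled|clean>
4. Left → <A|soiled|clean>
5. Right → <B|soiled|clean>

<B|soiled|clean>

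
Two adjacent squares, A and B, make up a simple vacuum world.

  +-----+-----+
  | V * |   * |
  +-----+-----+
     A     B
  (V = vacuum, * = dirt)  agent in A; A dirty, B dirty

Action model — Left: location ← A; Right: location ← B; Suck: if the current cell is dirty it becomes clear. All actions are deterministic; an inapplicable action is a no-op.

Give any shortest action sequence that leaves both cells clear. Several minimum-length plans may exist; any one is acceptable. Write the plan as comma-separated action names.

Suck, Right, Suck

[1] after Suck: loc=A A=clear B=dirty
[2] after Right: loc=B A=clear B=dirty
[3] after Suck: loc=B A=clear B=clear
min 3: Suck A + move + Suck B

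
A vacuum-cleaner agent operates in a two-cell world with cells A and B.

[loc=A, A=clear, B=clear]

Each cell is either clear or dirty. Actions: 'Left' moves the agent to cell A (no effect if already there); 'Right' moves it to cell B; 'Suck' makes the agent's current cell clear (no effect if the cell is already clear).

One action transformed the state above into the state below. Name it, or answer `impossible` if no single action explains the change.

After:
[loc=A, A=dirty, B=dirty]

impossible

try  Left: in A — A clear, B clear
try Right: in B — A clear, B clear
try  Suck: in A — A clear, B clear
no single action produces the after-state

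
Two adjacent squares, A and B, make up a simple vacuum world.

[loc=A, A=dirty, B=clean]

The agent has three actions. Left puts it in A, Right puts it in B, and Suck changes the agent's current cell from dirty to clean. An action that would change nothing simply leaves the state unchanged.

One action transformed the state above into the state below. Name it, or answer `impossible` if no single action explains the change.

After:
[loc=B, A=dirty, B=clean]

try  Left: <A|dirty|clean>
try Right: <B|dirty|clean>  ← match
try  Suck: <A|clean|clean>

Right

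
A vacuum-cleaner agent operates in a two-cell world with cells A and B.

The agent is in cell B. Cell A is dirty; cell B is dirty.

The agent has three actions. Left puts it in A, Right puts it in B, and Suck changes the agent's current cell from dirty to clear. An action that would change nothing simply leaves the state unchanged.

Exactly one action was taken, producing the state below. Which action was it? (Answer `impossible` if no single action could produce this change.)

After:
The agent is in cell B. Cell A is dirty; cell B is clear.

try  Left: (A; A:dirty, B:dirty)
try Right: (B; A:dirty, B:dirty)
try  Suck: (B; A:dirty, B:clear)  ← match

Suck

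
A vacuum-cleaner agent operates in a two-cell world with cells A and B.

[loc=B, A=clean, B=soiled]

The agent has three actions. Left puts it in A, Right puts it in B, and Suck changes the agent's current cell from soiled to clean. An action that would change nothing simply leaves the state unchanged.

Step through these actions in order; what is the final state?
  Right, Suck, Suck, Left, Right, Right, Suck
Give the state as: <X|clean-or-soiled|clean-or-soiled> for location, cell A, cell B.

Right (#1): <B|clean|soiled>
Suck (#2): <B|clean|clean>
Suck (#3): <B|clean|clean>
Left (#4): <A|clean|clean>
Right (#5): <B|clean|clean>
Right (#6): <B|clean|clean>
Suck (#7): <B|clean|clean>

<B|clean|clean>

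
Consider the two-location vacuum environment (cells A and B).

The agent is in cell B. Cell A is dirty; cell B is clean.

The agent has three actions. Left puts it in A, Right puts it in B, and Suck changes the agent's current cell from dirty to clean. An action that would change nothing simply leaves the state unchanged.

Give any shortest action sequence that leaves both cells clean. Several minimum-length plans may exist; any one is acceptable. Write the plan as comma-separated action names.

Left, Suck

t=1 Left ⇒ in A — A dirty, B clean
t=2 Suck ⇒ in A — A clean, B clean
min 2: go A then Suck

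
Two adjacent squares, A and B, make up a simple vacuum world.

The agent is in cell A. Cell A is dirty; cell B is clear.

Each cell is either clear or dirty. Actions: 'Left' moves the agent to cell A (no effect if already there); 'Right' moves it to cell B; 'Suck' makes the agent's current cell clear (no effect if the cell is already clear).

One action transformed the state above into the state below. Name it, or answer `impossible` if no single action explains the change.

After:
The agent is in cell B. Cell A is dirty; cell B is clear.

try  Left: (A; A:dirty, B:clear)
try Right: (B; A:dirty, B:clear)  ← match
try  Suck: (A; A:clear, B:clear)

Right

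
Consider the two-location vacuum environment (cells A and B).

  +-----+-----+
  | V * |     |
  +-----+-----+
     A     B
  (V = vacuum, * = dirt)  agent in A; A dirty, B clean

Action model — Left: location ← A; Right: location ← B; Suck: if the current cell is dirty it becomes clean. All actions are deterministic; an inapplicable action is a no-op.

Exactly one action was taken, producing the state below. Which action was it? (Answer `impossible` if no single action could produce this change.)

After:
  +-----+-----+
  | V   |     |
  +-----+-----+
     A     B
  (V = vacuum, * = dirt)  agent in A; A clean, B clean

Suck

try  Left: (A; A:dirty, B:clean)
try Right: (B; A:dirty, B:clean)
try  Suck: (A; A:clean, B:clean)  ← match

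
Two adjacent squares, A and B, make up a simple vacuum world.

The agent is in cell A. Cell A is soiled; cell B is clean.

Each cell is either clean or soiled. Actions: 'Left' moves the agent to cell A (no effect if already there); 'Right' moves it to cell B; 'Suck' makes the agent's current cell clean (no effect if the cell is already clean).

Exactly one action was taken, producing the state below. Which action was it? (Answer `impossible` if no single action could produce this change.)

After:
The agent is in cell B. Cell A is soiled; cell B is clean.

try  Left: loc=A A=soiled B=clean
try Right: loc=B A=soiled B=clean  ← match
try  Suck: loc=A A=clean B=clean

Right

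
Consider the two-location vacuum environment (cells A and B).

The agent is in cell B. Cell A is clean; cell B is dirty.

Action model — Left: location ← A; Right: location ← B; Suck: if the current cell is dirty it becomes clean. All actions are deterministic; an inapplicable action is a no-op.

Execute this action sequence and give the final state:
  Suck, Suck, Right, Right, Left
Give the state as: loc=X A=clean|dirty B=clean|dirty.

loc=A A=clean B=clean

Suck (#1): loc=B A=clean B=clean
Suck (#2): loc=B A=clean B=clean
Right (#3): loc=B A=clean B=clean
Right (#4): loc=B A=clean B=clean
Left (#5): loc=A A=clean B=clean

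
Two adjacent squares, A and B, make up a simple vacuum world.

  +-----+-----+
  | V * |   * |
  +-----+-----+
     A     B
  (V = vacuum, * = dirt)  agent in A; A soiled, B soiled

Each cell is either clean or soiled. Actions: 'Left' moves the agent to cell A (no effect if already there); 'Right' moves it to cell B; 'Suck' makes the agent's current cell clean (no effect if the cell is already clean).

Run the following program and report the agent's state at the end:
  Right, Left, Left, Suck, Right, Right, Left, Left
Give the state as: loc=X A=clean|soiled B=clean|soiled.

t=1 Right ⇒ loc=B A=soiled B=soiled
t=2 Left ⇒ loc=A A=soiled B=soiled
t=3 Left ⇒ loc=A A=soiled B=soiled
t=4 Suck ⇒ loc=A A=clean B=soiled
t=5 Right ⇒ loc=B A=clean B=soiled
t=6 Right ⇒ loc=B A=clean B=soiled
t=7 Left ⇒ loc=A A=clean B=soiled
t=8 Left ⇒ loc=A A=clean B=soiled

loc=A A=clean B=soiled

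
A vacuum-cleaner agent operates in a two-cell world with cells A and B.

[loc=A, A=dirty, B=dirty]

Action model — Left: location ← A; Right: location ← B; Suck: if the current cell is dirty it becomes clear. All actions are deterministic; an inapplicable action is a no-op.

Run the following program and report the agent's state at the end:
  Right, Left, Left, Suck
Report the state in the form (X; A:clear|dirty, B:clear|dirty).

Right (#1): (B; A:dirty, B:dirty)
Left (#2): (A; A:dirty, B:dirty)
Left (#3): (A; A:dirty, B:dirty)
Suck (#4): (A; A:clear, B:dirty)

(A; A:clear, B:dirty)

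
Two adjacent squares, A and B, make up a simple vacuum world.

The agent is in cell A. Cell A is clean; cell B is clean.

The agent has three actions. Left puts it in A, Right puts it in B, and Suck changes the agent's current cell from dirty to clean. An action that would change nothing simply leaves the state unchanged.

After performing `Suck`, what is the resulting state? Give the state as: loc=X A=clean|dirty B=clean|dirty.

loc=A A=clean B=clean

start: loc=A A=clean B=clean
t=1 Suck ⇒ loc=A A=clean B=clean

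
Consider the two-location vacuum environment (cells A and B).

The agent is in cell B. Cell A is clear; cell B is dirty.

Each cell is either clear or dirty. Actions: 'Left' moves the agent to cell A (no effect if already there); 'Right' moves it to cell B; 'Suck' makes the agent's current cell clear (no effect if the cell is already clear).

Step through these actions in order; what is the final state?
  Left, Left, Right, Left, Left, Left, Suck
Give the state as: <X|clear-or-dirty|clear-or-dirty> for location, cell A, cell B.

<A|clear|dirty>

t=1 Left ⇒ <A|clear|dirty>
t=2 Left ⇒ <A|clear|dirty>
t=3 Right ⇒ <B|clear|dirty>
t=4 Left ⇒ <A|clear|dirty>
t=5 Left ⇒ <A|clear|dirty>
t=6 Left ⇒ <A|clear|dirty>
t=7 Suck ⇒ <A|clear|dirty>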